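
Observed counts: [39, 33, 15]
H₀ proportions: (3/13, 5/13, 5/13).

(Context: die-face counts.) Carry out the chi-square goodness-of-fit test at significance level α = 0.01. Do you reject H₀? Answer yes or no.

n = 87; E_i = n·p_i = [20.08, 33.46, 33.46]
χ² = (39−20.08)²/20.08 + (33−33.46)²/33.46 + (15−33.46)²/33.46 = 28.0276
df = 2
p-value (upper-tail) = 0.00000
At α=0.01: p < α → reject H₀

reject H₀: yes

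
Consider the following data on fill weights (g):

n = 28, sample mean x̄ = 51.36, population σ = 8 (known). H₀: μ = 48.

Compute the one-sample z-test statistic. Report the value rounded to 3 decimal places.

test statistic = 2.222

SE = σ/√n = 8/√28 = 1.5119
z = (x̄−μ₀)/SE = (51.36−48)/1.5119 = 2.2224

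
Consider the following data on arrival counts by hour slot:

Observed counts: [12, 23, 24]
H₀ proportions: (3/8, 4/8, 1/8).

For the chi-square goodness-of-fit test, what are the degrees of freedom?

degrees of freedom = 2

df = k − 1 = 3 − 1 = 2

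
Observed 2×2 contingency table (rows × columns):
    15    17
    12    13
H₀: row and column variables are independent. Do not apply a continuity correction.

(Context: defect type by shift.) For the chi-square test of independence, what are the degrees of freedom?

degrees of freedom = 1

df = (r−1)(c−1) = (2−1)·(2−1) = 1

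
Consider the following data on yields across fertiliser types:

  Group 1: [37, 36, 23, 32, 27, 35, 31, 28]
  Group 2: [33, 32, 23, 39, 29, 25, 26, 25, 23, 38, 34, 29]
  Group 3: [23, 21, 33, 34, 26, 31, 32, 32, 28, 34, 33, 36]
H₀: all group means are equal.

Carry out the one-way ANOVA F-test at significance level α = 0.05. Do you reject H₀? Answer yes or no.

reject H₀: no

Group means [31.12, 29.67, 30.25], grand mean 30.250
SSB = Σnᵢ(x̄ᵢ−x̄)² = 10.208; SSW = ΣΣ(x−x̄ᵢ)² = 749.792
MSB = 10.208/2 = 5.1042; MSW = 749.792/29 = 25.8549
F = MSB/MSW = 0.1974
df = (2, 29)
p-value (upper-tail) = 0.82194
At α=0.05: p ≥ α → fail to reject H₀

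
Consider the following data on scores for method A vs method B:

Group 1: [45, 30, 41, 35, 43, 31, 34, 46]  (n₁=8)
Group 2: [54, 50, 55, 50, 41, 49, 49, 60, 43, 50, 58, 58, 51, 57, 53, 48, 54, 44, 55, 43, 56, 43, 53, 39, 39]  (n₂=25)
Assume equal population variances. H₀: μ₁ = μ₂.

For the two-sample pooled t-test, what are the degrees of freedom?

degrees of freedom = 31

df = n₁ + n₂ − 2 = 8 + 25 − 2 = 31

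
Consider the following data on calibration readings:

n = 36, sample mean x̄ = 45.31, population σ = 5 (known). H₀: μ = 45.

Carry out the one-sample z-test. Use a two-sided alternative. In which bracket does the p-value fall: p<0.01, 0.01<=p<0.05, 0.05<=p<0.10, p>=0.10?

p-value bracket: p>=0.10

SE = σ/√n = 5/√36 = 0.8333
z = (x̄−μ₀)/SE = (45.31−45)/0.8333 = 0.3720
p-value (two-sided) = 0.70989
→ bracket: p>=0.10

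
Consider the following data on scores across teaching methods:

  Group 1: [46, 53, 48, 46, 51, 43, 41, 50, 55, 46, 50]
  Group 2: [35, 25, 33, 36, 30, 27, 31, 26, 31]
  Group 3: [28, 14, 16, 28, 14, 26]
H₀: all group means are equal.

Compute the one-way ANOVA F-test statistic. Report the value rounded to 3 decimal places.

test statistic = 68.475

Group means [48.09, 30.44, 21.00], grand mean 35.731
SSB = Σnᵢ(x̄ᵢ−x̄)² = 3233.984; SSW = ΣΣ(x−x̄ᵢ)² = 543.131
MSB = 3233.984/2 = 1616.9920; MSW = 543.131/23 = 23.6144
F = MSB/MSW = 68.4748
df = (2, 23)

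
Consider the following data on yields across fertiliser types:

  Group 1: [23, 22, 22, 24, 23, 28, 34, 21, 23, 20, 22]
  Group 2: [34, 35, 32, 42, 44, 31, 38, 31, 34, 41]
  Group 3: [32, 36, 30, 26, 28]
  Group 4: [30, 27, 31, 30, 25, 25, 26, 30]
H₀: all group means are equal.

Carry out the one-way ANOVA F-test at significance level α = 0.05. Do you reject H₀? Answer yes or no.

reject H₀: yes

Group means [23.82, 36.20, 30.40, 28.00], grand mean 29.412
SSB = Σnᵢ(x̄ᵢ−x̄)² = 825.799; SSW = ΣΣ(x−x̄ᵢ)² = 462.436
MSB = 825.799/3 = 275.2663; MSW = 462.436/30 = 15.4145
F = MSB/MSW = 17.8576
df = (3, 30)
p-value (upper-tail) = 0.00000
At α=0.05: p < α → reject H₀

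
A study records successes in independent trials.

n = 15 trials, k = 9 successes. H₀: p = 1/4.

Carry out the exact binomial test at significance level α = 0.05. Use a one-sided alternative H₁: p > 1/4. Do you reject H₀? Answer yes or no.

reject H₀: yes

Exact binomial: n=15, k=9, p₀=1/4=0.2500
P(X≥9) from Σ C(n,i)·p₀^i·(1−p₀)^(n−i)
p-value (one-sided, H₁ greater) = 0.00419
At α=0.05: p < α → reject H₀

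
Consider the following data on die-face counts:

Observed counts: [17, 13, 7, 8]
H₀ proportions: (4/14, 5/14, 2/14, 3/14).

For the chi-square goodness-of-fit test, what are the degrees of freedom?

df = k − 1 = 4 − 1 = 3

degrees of freedom = 3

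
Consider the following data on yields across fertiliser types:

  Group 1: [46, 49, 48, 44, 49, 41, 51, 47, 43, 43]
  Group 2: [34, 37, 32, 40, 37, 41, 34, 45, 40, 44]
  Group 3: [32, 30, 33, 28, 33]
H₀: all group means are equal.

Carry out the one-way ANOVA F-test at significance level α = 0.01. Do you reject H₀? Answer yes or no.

Group means [46.10, 38.40, 31.20], grand mean 40.040
SSB = Σnᵢ(x̄ᵢ−x̄)² = 784.860; SSW = ΣΣ(x−x̄ᵢ)² = 284.100
MSB = 784.860/2 = 392.4300; MSW = 284.100/22 = 12.9136
F = MSB/MSW = 30.3888
df = (2, 22)
p-value (upper-tail) = 0.00000
At α=0.01: p < α → reject H₀

reject H₀: yes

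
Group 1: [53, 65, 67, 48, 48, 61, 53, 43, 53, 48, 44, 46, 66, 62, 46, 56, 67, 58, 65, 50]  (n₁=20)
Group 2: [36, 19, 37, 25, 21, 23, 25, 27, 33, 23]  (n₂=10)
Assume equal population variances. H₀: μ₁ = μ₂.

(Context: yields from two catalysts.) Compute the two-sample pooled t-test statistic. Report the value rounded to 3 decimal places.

test statistic = 9.373

x̄₁=54.950, s₁=8.319, n₁=20
x̄₂=26.900, s₂=6.297, n₂=10
s_p² = [19·8.319² + 9·6.297²]/28 = 59.7089
SE = √(s_p²·(1/20+1/10)) = 2.9927
t = (54.950−26.900)/2.9927 = 9.3728
df = 28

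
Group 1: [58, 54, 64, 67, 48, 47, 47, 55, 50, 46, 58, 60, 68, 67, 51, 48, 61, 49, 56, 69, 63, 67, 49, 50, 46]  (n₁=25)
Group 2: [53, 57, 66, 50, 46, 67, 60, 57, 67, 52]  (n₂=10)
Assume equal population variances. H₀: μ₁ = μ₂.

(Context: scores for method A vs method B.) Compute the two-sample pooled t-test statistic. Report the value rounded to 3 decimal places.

x̄₁=55.920, s₁=7.979, n₁=25
x̄₂=57.500, s₂=7.442, n₂=10
s_p² = [24·7.979² + 9·7.442²]/33 = 61.4042
SE = √(s_p²·(1/25+1/10)) = 2.9320
t = (55.920−57.500)/2.9320 = -0.5389
df = 33

test statistic = -0.539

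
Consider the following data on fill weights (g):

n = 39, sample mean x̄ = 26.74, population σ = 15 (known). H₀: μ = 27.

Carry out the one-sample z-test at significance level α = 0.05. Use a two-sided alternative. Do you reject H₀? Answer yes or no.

reject H₀: no

SE = σ/√n = 15/√39 = 2.4019
z = (x̄−μ₀)/SE = (26.74−27)/2.4019 = -0.1082
p-value (two-sided) = 0.91380
At α=0.05: p ≥ α → fail to reject H₀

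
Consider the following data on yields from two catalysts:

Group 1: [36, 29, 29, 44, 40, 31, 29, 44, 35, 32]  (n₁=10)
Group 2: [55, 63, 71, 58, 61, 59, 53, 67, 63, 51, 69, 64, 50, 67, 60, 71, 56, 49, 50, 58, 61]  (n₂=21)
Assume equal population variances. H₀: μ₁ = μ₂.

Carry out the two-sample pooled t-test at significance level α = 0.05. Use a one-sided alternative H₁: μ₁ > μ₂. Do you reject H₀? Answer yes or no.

x̄₁=34.900, s₁=5.971, n₁=10
x̄₂=59.810, s₂=6.918, n₂=21
s_p² = [9·5.971² + 20·6.918²]/29 = 44.0737
SE = √(s_p²·(1/10+1/21)) = 2.5507
t = (34.900−59.810)/2.5507 = -9.7657
df = 29
p-value (one-sided, H₁ greater) = 1.00000
At α=0.05: p ≥ α → fail to reject H₀

reject H₀: no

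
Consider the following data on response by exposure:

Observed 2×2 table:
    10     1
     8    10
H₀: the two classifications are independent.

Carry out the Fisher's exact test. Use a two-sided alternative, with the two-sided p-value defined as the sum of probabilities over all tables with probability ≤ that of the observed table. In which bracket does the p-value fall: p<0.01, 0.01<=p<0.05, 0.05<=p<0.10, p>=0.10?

Margins: r₁=11, r₂=18, c₁=18, c₂=11, n=29
p_obs = C(11,10)·C(18,8)/C(29,18); sum pmf over tables with pmf ≤ p_obs
p-value (two-sided) = 0.01897
→ bracket: 0.01<=p<0.05

p-value bracket: 0.01<=p<0.05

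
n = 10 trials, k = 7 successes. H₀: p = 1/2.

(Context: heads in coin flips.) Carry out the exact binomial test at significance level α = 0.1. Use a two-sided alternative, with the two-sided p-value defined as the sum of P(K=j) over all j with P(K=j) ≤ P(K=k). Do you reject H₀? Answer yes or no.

Exact binomial: n=10, k=7, p₀=1/2=0.5000
P(X=j) = C(n,j)·p₀^j·(1−p₀)^(n−j); p = Σ P(X=j) over j with P(X=j) ≤ P(X=7)
p-value (two-sided) = 0.34375
At α=0.1: p ≥ α → fail to reject H₀

reject H₀: no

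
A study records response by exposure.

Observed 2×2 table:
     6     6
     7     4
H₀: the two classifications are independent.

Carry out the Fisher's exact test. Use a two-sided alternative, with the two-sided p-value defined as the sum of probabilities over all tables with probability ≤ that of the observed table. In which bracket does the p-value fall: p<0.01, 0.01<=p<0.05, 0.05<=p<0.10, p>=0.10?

p-value bracket: p>=0.10

Margins: r₁=12, r₂=11, c₁=13, c₂=10, n=23
p_obs = C(12,6)·C(11,7)/C(23,13); sum pmf over tables with pmf ≤ p_obs
p-value (two-sided) = 0.68017
→ bracket: p>=0.10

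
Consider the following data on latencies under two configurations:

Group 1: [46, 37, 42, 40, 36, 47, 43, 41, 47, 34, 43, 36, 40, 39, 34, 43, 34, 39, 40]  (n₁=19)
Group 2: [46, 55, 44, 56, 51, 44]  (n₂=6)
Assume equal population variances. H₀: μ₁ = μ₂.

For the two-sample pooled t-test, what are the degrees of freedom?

df = n₁ + n₂ − 2 = 19 + 6 − 2 = 23

degrees of freedom = 23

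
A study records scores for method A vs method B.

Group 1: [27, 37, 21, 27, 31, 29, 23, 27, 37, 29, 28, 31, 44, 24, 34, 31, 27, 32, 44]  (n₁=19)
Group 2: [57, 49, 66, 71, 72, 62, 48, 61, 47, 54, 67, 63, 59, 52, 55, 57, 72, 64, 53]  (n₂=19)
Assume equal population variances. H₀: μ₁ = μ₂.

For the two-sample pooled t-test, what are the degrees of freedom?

df = n₁ + n₂ − 2 = 19 + 19 − 2 = 36

degrees of freedom = 36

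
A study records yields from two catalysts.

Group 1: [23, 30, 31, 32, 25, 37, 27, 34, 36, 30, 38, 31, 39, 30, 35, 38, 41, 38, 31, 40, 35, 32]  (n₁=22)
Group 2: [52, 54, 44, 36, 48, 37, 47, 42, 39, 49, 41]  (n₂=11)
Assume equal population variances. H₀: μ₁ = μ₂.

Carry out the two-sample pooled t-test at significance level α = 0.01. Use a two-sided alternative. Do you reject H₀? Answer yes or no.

reject H₀: yes

x̄₁=33.318, s₁=4.864, n₁=22
x̄₂=44.455, s₂=6.023, n₂=11
s_p² = [21·4.864² + 10·6.023²]/31 = 27.7258
SE = √(s_p²·(1/22+1/11)) = 1.9444
t = (33.318−44.455)/1.9444 = -5.7273
df = 31
p-value (two-sided) = 0.00000
At α=0.01: p < α → reject H₀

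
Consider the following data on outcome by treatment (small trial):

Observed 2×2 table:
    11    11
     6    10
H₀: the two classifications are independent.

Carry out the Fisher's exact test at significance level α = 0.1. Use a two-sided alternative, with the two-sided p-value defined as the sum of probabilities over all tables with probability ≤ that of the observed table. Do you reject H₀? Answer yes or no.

Margins: r₁=22, r₂=16, c₁=17, c₂=21, n=38
p_obs = C(22,11)·C(16,6)/C(38,17); sum pmf over tables with pmf ≤ p_obs
p-value (two-sided) = 0.52054
At α=0.1: p ≥ α → fail to reject H₀

reject H₀: no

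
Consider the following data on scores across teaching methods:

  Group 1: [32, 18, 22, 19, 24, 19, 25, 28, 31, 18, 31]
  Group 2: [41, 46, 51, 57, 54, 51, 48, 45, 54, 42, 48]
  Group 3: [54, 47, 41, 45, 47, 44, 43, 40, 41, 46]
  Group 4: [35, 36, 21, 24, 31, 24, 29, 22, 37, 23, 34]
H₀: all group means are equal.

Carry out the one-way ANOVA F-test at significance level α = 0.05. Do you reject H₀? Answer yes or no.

reject H₀: yes

Group means [24.27, 48.82, 44.80, 28.73], grand mean 36.465
SSB = Σnᵢ(x̄ᵢ−x̄)² = 4667.098; SSW = ΣΣ(x−x̄ᵢ)² = 1093.600
MSB = 4667.098/3 = 1555.6992; MSW = 1093.600/39 = 28.0410
F = MSB/MSW = 55.4794
df = (3, 39)
p-value (upper-tail) = 0.00000
At α=0.05: p < α → reject H₀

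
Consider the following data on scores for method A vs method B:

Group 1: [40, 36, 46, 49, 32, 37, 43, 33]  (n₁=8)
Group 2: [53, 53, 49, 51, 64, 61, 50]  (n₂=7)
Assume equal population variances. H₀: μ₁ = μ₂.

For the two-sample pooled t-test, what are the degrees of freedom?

degrees of freedom = 13

df = n₁ + n₂ − 2 = 8 + 7 − 2 = 13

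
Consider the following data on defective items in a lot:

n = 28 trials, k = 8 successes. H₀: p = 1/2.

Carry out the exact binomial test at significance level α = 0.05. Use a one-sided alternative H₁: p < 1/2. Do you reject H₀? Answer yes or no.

reject H₀: yes

Exact binomial: n=28, k=8, p₀=1/2=0.5000
P(X≤8) from Σ C(n,i)·p₀^i·(1−p₀)^(n−i)
p-value (one-sided, H₁ less) = 0.01785
At α=0.05: p < α → reject H₀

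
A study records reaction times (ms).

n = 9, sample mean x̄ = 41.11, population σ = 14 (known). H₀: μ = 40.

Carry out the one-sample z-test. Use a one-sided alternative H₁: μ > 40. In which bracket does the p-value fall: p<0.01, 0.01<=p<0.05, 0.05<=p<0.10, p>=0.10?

SE = σ/√n = 14/√9 = 4.6667
z = (x̄−μ₀)/SE = (41.11−40)/4.6667 = 0.2379
p-value (one-sided, H₁ greater) = 0.40600
→ bracket: p>=0.10

p-value bracket: p>=0.10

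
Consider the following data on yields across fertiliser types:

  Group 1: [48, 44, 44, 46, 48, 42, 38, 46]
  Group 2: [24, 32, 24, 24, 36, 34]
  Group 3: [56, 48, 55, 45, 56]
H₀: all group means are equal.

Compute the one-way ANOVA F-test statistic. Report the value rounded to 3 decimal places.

test statistic = 36.506

Group means [44.50, 29.00, 52.00], grand mean 41.579
SSB = Σnᵢ(x̄ᵢ−x̄)² = 1560.632; SSW = ΣΣ(x−x̄ᵢ)² = 342.000
MSB = 1560.632/2 = 780.3158; MSW = 342.000/16 = 21.3750
F = MSB/MSW = 36.5060
df = (2, 16)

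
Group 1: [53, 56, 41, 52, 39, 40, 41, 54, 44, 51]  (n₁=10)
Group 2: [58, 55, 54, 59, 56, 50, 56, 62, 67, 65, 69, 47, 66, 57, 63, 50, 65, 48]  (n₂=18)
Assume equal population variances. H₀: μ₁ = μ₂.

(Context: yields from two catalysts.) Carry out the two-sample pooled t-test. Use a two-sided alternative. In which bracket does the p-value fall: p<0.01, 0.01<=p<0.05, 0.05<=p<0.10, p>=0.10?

p-value bracket: p<0.01

x̄₁=47.100, s₁=6.674, n₁=10
x̄₂=58.167, s₂=6.810, n₂=18
s_p² = [9·6.674² + 17·6.810²]/26 = 45.7462
SE = √(s_p²·(1/10+1/18)) = 2.6676
t = (47.100−58.167)/2.6676 = -4.1486
df = 26
p-value (two-sided) = 0.00032
→ bracket: p<0.01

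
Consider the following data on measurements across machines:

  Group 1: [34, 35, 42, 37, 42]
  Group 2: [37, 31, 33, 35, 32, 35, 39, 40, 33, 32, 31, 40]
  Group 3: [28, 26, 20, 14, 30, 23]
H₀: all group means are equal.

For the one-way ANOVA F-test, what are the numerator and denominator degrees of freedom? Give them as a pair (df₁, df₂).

degrees of freedom = [2, 20]

k = 3 groups, N = 23 total
df = (k−1, N−k) = (3−1, 23−3) = (2, 20)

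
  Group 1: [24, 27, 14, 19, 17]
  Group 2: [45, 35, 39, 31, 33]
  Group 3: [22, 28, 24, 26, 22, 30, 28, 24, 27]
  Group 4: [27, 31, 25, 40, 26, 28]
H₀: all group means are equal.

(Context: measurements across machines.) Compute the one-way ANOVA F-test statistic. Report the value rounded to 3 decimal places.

test statistic = 11.379

Group means [20.20, 36.60, 25.67, 29.50], grand mean 27.680
SSB = Σnᵢ(x̄ᵢ−x̄)² = 733.940; SSW = ΣΣ(x−x̄ᵢ)² = 451.500
MSB = 733.940/3 = 244.6467; MSW = 451.500/21 = 21.5000
F = MSB/MSW = 11.3789
df = (3, 21)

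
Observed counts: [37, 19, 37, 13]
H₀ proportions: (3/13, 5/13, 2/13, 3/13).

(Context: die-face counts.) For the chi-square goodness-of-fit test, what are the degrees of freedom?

df = k − 1 = 4 − 1 = 3

degrees of freedom = 3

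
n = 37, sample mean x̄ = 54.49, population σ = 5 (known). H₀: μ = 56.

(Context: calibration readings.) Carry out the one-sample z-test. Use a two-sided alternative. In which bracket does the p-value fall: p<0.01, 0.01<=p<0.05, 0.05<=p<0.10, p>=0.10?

p-value bracket: 0.05<=p<0.10

SE = σ/√n = 5/√37 = 0.8220
z = (x̄−μ₀)/SE = (54.49−56)/0.8220 = -1.8370
p-value (two-sided) = 0.06621
→ bracket: 0.05<=p<0.10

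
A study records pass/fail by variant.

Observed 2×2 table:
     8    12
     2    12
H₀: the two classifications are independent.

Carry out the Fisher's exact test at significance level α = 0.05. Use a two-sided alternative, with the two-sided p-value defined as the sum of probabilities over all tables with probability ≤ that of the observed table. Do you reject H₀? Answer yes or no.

reject H₀: no

Margins: r₁=20, r₂=14, c₁=10, c₂=24, n=34
p_obs = C(20,8)·C(14,2)/C(34,10); sum pmf over tables with pmf ≤ p_obs
p-value (two-sided) = 0.14126
At α=0.05: p ≥ α → fail to reject H₀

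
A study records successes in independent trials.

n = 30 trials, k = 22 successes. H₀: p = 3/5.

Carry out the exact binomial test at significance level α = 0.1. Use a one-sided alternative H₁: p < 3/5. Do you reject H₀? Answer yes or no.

reject H₀: no

Exact binomial: n=30, k=22, p₀=3/5=0.6000
P(X≤22) from Σ C(n,i)·p₀^i·(1−p₀)^(n−i)
p-value (one-sided, H₁ less) = 0.95648
At α=0.1: p ≥ α → fail to reject H₀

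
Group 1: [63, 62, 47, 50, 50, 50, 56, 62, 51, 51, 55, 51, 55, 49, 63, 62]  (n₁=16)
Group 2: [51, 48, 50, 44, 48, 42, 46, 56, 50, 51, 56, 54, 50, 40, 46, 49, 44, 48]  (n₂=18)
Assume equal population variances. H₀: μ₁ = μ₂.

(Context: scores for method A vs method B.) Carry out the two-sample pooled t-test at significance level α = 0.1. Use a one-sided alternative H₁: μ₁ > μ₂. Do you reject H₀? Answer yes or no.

reject H₀: yes

x̄₁=54.812, s₁=5.764, n₁=16
x̄₂=48.500, s₂=4.409, n₂=18
s_p² = [15·5.764² + 17·4.409²]/32 = 25.9043
SE = √(s_p²·(1/16+1/18)) = 1.7488
t = (54.812−48.500)/1.7488 = 3.6097
df = 32
p-value (one-sided, H₁ greater) = 0.00052
At α=0.1: p < α → reject H₀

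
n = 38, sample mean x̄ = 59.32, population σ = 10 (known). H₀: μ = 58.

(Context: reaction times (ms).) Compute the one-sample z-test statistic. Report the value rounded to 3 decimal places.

test statistic = 0.814

SE = σ/√n = 10/√38 = 1.6222
z = (x̄−μ₀)/SE = (59.32−58)/1.6222 = 0.8137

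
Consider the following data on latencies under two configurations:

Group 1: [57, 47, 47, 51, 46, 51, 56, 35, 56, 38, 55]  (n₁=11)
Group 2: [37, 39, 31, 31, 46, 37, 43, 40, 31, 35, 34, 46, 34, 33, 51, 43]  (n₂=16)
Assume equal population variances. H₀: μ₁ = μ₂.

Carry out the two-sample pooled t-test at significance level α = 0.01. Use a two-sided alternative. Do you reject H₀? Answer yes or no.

x̄₁=49.000, s₁=7.348, n₁=11
x̄₂=38.188, s₂=6.145, n₂=16
s_p² = [10·7.348² + 15·6.145²]/25 = 44.2575
SE = √(s_p²·(1/11+1/16)) = 2.6057
t = (49.000−38.188)/2.6057 = 4.1496
df = 25
p-value (two-sided) = 0.00034
At α=0.01: p < α → reject H₀

reject H₀: yes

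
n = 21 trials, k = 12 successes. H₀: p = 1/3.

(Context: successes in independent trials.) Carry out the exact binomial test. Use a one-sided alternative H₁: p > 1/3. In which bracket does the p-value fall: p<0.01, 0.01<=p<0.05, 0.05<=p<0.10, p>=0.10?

p-value bracket: 0.01<=p<0.05

Exact binomial: n=21, k=12, p₀=1/3=0.3333
P(X≥12) from Σ C(n,i)·p₀^i·(1−p₀)^(n−i)
p-value (one-sided, H₁ greater) = 0.02119
→ bracket: 0.01<=p<0.05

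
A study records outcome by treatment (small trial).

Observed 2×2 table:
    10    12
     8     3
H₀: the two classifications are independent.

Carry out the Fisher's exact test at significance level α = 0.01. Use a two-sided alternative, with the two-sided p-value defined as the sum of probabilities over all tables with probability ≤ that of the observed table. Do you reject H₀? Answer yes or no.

reject H₀: no

Margins: r₁=22, r₂=11, c₁=18, c₂=15, n=33
p_obs = C(22,10)·C(11,8)/C(33,18); sum pmf over tables with pmf ≤ p_obs
p-value (two-sided) = 0.26593
At α=0.01: p ≥ α → fail to reject H₀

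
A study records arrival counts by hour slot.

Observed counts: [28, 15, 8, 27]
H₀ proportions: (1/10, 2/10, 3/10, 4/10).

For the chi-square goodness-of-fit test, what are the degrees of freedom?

degrees of freedom = 3

df = k − 1 = 4 − 1 = 3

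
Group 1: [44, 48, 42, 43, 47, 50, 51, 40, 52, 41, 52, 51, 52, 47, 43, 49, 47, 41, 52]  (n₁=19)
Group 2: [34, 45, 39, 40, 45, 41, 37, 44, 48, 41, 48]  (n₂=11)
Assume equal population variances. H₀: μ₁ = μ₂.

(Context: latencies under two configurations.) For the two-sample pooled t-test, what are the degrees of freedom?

degrees of freedom = 28

df = n₁ + n₂ − 2 = 19 + 11 − 2 = 28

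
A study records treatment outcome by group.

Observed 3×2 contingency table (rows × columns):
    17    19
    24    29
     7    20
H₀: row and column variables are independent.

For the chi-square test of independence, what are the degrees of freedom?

degrees of freedom = 2

df = (r−1)(c−1) = (3−1)·(2−1) = 2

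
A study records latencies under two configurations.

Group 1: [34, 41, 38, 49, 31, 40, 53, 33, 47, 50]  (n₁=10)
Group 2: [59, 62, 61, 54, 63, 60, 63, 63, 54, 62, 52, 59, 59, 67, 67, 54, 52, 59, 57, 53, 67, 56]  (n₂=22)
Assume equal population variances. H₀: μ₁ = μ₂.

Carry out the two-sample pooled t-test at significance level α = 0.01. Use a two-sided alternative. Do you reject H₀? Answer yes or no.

reject H₀: yes

x̄₁=41.600, s₁=7.777, n₁=10
x̄₂=59.227, s₂=4.800, n₂=22
s_p² = [9·7.777² + 21·4.800²]/30 = 34.2755
SE = √(s_p²·(1/10+1/22)) = 2.2328
t = (41.600−59.227)/2.2328 = -7.8946
df = 30
p-value (two-sided) = 0.00000
At α=0.01: p < α → reject H₀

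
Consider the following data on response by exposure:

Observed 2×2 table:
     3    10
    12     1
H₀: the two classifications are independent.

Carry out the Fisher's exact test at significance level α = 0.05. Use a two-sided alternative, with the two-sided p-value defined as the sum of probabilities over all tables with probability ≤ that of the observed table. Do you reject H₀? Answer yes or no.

reject H₀: yes

Margins: r₁=13, r₂=13, c₁=15, c₂=11, n=26
p_obs = C(13,3)·C(13,12)/C(26,15); sum pmf over tables with pmf ≤ p_obs
p-value (two-sided) = 0.00098
At α=0.05: p < α → reject H₀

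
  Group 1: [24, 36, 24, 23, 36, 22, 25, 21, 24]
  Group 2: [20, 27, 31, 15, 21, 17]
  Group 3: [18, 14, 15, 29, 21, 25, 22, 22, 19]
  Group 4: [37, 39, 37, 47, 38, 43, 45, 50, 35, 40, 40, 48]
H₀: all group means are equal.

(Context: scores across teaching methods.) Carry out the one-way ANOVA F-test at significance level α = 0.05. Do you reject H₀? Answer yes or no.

Group means [26.11, 21.83, 20.56, 41.58], grand mean 29.167
SSB = Σnᵢ(x̄ᵢ−x̄)² = 2924.139; SSW = ΣΣ(x−x̄ᵢ)² = 890.861
MSB = 2924.139/3 = 974.7130; MSW = 890.861/32 = 27.8394
F = MSB/MSW = 35.0120
df = (3, 32)
p-value (upper-tail) = 0.00000
At α=0.05: p < α → reject H₀

reject H₀: yes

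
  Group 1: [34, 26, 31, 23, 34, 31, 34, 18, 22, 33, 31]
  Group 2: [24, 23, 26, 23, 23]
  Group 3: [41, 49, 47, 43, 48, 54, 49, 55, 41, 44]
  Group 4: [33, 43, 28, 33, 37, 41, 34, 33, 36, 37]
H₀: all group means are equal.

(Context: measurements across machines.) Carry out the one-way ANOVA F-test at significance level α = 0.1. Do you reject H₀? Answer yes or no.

reject H₀: yes

Group means [28.82, 23.80, 47.10, 35.50], grand mean 35.056
SSB = Σnᵢ(x̄ᵢ−x̄)² = 2514.053; SSW = ΣΣ(x−x̄ᵢ)² = 711.836
MSB = 2514.053/3 = 838.0175; MSW = 711.836/32 = 22.2449
F = MSB/MSW = 37.6724
df = (3, 32)
p-value (upper-tail) = 0.00000
At α=0.1: p < α → reject H₀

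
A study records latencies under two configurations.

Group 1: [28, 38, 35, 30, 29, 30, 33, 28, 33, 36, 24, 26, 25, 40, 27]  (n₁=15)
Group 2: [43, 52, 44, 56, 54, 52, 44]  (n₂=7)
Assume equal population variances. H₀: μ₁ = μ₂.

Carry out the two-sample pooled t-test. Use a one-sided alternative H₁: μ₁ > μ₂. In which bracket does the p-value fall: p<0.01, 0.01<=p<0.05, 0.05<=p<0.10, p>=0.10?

p-value bracket: p>=0.10

x̄₁=30.800, s₁=4.843, n₁=15
x̄₂=49.286, s₂=5.438, n₂=7
s_p² = [14·4.843² + 6·5.438²]/20 = 25.2914
SE = √(s_p²·(1/15+1/7)) = 2.3020
t = (30.800−49.286)/2.3020 = -8.0303
df = 20
p-value (one-sided, H₁ greater) = 1.00000
→ bracket: p>=0.10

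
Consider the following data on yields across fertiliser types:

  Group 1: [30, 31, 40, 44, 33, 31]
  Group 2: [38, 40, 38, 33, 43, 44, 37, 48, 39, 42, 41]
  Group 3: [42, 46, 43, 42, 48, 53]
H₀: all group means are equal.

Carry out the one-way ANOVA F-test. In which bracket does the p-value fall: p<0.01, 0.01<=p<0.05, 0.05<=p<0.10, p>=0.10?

Group means [34.83, 40.27, 45.67], grand mean 40.261
SSB = Σnᵢ(x̄ᵢ−x̄)² = 352.086; SSW = ΣΣ(x−x̄ᵢ)² = 420.348
MSB = 352.086/2 = 176.0431; MSW = 420.348/20 = 21.0174
F = MSB/MSW = 8.3761
df = (2, 20)
p-value (upper-tail) = 0.00228
→ bracket: p<0.01

p-value bracket: p<0.01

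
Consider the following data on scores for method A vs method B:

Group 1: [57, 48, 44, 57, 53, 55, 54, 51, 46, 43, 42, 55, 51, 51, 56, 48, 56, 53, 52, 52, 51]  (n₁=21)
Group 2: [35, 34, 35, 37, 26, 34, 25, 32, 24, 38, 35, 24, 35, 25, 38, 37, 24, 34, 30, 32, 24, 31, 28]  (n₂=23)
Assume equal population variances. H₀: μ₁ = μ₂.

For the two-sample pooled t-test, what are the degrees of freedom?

df = n₁ + n₂ − 2 = 21 + 23 − 2 = 42

degrees of freedom = 42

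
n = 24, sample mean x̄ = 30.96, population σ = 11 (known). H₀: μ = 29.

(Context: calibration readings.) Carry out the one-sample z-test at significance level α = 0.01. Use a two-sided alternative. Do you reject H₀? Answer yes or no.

SE = σ/√n = 11/√24 = 2.2454
z = (x̄−μ₀)/SE = (30.96−29)/2.2454 = 0.8729
p-value (two-sided) = 0.38271
At α=0.01: p ≥ α → fail to reject H₀

reject H₀: no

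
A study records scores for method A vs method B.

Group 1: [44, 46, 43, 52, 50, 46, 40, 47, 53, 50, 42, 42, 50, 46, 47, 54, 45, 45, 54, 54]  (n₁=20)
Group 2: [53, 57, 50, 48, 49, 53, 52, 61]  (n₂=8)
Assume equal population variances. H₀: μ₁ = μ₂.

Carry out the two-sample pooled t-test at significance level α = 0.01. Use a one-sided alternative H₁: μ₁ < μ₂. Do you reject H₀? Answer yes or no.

reject H₀: yes

x̄₁=47.500, s₁=4.383, n₁=20
x̄₂=52.875, s₂=4.324, n₂=8
s_p² = [19·4.383² + 7·4.324²]/26 = 19.0721
SE = √(s_p²·(1/20+1/8)) = 1.8269
t = (47.500−52.875)/1.8269 = -2.9421
df = 26
p-value (one-sided, H₁ less) = 0.00339
At α=0.01: p < α → reject H₀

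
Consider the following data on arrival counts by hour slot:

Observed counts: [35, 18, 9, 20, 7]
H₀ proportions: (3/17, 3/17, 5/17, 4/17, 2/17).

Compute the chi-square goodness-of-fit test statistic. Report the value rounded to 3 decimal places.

test statistic = 36.501

n = 89; E_i = n·p_i = [15.71, 15.71, 26.18, 20.94, 10.47]
χ² = (35−15.71)²/15.71 + (18−15.71)²/15.71 + (9−26.18)²/26.18 + (20−20.94)²/20.94 + (7−10.47)²/10.47 = 36.5007
df = 4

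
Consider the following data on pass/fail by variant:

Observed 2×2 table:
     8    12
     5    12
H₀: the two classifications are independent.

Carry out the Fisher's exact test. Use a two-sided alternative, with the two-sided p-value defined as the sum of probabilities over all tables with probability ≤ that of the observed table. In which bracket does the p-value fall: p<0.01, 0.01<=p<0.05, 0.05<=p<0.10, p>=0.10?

Margins: r₁=20, r₂=17, c₁=13, c₂=24, n=37
p_obs = C(20,8)·C(17,5)/C(37,13); sum pmf over tables with pmf ≤ p_obs
p-value (two-sided) = 0.73070
→ bracket: p>=0.10

p-value bracket: p>=0.10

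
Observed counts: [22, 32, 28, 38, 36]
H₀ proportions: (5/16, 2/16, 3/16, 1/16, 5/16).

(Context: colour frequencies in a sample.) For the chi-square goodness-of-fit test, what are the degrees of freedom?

df = k − 1 = 5 − 1 = 4

degrees of freedom = 4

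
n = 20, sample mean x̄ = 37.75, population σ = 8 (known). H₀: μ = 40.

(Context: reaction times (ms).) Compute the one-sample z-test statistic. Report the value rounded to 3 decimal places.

test statistic = -1.258

SE = σ/√n = 8/√20 = 1.7889
z = (x̄−μ₀)/SE = (37.75−40)/1.7889 = -1.2578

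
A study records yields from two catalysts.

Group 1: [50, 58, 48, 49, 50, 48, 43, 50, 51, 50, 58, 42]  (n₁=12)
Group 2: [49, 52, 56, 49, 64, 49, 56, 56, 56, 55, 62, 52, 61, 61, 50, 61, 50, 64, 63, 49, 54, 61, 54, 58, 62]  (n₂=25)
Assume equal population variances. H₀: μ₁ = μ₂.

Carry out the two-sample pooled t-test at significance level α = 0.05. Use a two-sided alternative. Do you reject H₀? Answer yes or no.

x̄₁=49.750, s₁=4.770, n₁=12
x̄₂=56.160, s₂=5.249, n₂=25
s_p² = [11·4.770² + 24·5.249²]/35 = 26.0460
SE = √(s_p²·(1/12+1/25)) = 1.7923
t = (49.750−56.160)/1.7923 = -3.5764
df = 35
p-value (two-sided) = 0.00104
At α=0.05: p < α → reject H₀

reject H₀: yes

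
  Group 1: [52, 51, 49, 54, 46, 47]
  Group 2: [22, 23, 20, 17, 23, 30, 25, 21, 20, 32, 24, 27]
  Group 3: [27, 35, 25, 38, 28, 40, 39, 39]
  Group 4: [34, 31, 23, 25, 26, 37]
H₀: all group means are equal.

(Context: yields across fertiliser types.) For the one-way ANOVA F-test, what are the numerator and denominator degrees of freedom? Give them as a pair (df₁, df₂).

degrees of freedom = [3, 28]

k = 4 groups, N = 32 total
df = (k−1, N−k) = (4−1, 32−4) = (3, 28)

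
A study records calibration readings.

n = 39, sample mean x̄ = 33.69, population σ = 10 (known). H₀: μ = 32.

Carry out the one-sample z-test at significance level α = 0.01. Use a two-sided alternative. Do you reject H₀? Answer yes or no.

SE = σ/√n = 10/√39 = 1.6013
z = (x̄−μ₀)/SE = (33.69−32)/1.6013 = 1.0554
p-value (two-sided) = 0.29124
At α=0.01: p ≥ α → fail to reject H₀

reject H₀: no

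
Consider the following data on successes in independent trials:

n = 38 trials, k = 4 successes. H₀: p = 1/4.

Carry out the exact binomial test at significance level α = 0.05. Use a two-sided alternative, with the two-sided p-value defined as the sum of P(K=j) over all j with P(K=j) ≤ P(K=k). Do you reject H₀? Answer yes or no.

Exact binomial: n=38, k=4, p₀=1/4=0.2500
P(X=j) = C(n,j)·p₀^j·(1−p₀)^(n−j); p = Σ P(X=j) over j with P(X=j) ≤ P(X=4)
p-value (two-sided) = 0.03907
At α=0.05: p < α → reject H₀

reject H₀: yes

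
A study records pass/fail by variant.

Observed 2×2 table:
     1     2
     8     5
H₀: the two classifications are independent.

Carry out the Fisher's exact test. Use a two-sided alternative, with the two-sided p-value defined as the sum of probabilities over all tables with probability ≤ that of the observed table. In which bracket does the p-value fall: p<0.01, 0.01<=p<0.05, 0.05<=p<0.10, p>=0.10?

p-value bracket: p>=0.10

Margins: r₁=3, r₂=13, c₁=9, c₂=7, n=16
p_obs = C(3,1)·C(13,8)/C(16,9); sum pmf over tables with pmf ≤ p_obs
p-value (two-sided) = 0.55000
→ bracket: p>=0.10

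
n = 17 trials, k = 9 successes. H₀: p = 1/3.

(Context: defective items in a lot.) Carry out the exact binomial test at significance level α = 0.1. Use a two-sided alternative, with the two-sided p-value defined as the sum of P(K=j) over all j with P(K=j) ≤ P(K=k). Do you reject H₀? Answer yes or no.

reject H₀: no

Exact binomial: n=17, k=9, p₀=1/3=0.3333
P(X=j) = C(n,j)·p₀^j·(1−p₀)^(n−j); p = Σ P(X=j) over j with P(X=j) ≤ P(X=9)
p-value (two-sided) = 0.11963
At α=0.1: p ≥ α → fail to reject H₀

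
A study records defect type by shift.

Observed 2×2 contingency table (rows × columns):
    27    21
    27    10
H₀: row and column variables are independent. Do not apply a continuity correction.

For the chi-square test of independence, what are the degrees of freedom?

degrees of freedom = 1

df = (r−1)(c−1) = (2−1)·(2−1) = 1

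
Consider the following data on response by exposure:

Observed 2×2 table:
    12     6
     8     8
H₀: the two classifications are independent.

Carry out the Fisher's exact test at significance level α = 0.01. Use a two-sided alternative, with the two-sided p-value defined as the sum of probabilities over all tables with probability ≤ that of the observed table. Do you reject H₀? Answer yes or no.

Margins: r₁=18, r₂=16, c₁=20, c₂=14, n=34
p_obs = C(18,12)·C(16,8)/C(34,20); sum pmf over tables with pmf ≤ p_obs
p-value (two-sided) = 0.48671
At α=0.01: p ≥ α → fail to reject H₀

reject H₀: no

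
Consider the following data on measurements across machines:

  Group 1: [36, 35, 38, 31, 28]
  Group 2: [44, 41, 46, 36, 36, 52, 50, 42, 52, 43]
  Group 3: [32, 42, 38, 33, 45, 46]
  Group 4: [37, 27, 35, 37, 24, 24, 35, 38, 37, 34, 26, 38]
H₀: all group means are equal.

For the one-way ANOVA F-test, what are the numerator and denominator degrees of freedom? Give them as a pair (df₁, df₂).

degrees of freedom = [3, 29]

k = 4 groups, N = 33 total
df = (k−1, N−k) = (4−1, 33−4) = (3, 29)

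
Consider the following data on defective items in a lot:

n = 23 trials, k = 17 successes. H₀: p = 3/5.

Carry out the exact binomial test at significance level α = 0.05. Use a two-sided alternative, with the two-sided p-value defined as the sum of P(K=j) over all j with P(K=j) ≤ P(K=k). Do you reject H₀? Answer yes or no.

reject H₀: no

Exact binomial: n=23, k=17, p₀=3/5=0.6000
P(X=j) = C(n,j)·p₀^j·(1−p₀)^(n−j); p = Σ P(X=j) over j with P(X=j) ≤ P(X=17)
p-value (two-sided) = 0.20530
At α=0.05: p ≥ α → fail to reject H₀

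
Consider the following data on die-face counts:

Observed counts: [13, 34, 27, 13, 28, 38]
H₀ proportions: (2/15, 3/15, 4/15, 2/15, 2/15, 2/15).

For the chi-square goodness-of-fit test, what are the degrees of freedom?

degrees of freedom = 5

df = k − 1 = 6 − 1 = 5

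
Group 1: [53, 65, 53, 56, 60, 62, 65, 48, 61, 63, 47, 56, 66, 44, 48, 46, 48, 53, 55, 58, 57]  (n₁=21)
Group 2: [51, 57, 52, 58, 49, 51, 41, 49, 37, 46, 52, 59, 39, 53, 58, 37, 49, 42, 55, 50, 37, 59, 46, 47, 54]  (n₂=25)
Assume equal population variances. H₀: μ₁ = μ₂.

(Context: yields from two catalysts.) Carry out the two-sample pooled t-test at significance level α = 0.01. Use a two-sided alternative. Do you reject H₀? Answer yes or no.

x̄₁=55.429, s₁=6.823, n₁=21
x̄₂=49.120, s₂=7.061, n₂=25
s_p² = [20·6.823² + 24·7.061²]/44 = 48.3587
SE = √(s_p²·(1/21+1/25)) = 2.0584
t = (55.429−49.120)/2.0584 = 3.0647
df = 44
p-value (two-sided) = 0.00371
At α=0.01: p < α → reject H₀

reject H₀: yes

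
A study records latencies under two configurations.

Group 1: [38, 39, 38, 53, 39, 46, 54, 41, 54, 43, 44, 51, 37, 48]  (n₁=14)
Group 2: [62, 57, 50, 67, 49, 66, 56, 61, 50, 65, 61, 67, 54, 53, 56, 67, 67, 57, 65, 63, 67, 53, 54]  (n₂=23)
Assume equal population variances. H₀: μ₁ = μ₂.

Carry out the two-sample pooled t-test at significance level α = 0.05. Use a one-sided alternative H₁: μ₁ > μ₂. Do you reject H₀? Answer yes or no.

x̄₁=44.643, s₁=6.356, n₁=14
x̄₂=59.435, s₂=6.323, n₂=23
s_p² = [13·6.356² + 22·6.323²]/35 = 40.1390
SE = √(s_p²·(1/14+1/23)) = 2.1476
t = (44.643−59.435)/2.1476 = -6.8876
df = 35
p-value (one-sided, H₁ greater) = 1.00000
At α=0.05: p ≥ α → fail to reject H₀

reject H₀: no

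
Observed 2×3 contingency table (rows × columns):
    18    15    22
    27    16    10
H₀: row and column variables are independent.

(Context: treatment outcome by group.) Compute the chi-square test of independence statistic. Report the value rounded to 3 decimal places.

test statistic = 6.297

Row totals [55, 53], col totals [45, 31, 32], n=108
χ² = (18−22.92)²/22.92 + (15−15.79)²/15.79 + (22−16.30)²/16.30 + (27−22.08)²/22.08 + (16−15.21)²/15.21 + (10−15.70)²/15.70 = 6.2974
df = 2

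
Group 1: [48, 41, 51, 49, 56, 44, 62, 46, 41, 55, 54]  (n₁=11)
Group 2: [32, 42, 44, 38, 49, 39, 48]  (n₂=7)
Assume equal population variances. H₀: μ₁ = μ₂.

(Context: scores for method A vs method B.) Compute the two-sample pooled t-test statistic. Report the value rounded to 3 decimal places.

x̄₁=49.727, s₁=6.635, n₁=11
x̄₂=41.714, s₂=5.964, n₂=7
s_p² = [10·6.635² + 6·5.964²]/16 = 40.8506
SE = √(s_p²·(1/11+1/7)) = 3.0902
t = (49.727−41.714)/3.0902 = 2.5930
df = 16

test statistic = 2.593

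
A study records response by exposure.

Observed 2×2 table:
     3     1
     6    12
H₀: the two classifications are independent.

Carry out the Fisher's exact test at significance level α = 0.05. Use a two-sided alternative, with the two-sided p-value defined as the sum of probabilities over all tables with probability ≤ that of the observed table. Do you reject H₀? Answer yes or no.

reject H₀: no

Margins: r₁=4, r₂=18, c₁=9, c₂=13, n=22
p_obs = C(4,3)·C(18,6)/C(22,9); sum pmf over tables with pmf ≤ p_obs
p-value (two-sided) = 0.26425
At α=0.05: p ≥ α → fail to reject H₀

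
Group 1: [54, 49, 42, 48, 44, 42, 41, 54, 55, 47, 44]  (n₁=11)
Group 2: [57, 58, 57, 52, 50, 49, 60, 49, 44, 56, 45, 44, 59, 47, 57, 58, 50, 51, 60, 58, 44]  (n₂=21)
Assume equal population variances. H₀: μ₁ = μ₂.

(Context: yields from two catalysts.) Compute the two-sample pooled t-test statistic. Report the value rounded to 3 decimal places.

test statistic = -2.578

x̄₁=47.273, s₁=5.198, n₁=11
x̄₂=52.619, s₂=5.749, n₂=21
s_p² = [10·5.198² + 20·5.749²]/30 = 31.0378
SE = √(s_p²·(1/11+1/21)) = 2.0735
t = (47.273−52.619)/2.0735 = -2.5783
df = 30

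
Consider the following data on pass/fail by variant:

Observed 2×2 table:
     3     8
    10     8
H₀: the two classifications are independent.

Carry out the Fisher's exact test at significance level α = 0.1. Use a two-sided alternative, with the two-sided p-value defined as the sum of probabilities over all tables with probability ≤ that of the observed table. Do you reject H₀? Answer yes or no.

reject H₀: no

Margins: r₁=11, r₂=18, c₁=13, c₂=16, n=29
p_obs = C(11,3)·C(18,10)/C(29,13); sum pmf over tables with pmf ≤ p_obs
p-value (two-sided) = 0.24903
At α=0.1: p ≥ α → fail to reject H₀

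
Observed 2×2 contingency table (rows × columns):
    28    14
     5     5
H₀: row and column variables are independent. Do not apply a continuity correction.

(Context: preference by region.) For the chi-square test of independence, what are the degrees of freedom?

degrees of freedom = 1

df = (r−1)(c−1) = (2−1)·(2−1) = 1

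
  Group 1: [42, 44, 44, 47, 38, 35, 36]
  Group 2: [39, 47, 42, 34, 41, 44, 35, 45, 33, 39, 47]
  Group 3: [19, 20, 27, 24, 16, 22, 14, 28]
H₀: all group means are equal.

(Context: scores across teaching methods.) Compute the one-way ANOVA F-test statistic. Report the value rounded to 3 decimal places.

test statistic = 43.582

Group means [40.86, 40.55, 21.25], grand mean 34.692
SSB = Σnᵢ(x̄ᵢ−x̄)² = 2088.454; SSW = ΣΣ(x−x̄ᵢ)² = 551.084
MSB = 2088.454/2 = 1044.2270; MSW = 551.084/23 = 23.9602
F = MSB/MSW = 43.5817
df = (2, 23)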